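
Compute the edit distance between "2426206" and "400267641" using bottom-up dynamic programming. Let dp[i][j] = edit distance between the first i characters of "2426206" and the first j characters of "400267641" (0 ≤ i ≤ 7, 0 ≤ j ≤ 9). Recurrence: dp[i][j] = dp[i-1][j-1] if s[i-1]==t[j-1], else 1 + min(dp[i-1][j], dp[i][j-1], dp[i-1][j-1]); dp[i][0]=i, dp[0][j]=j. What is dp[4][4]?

   ''  4  0  0  2  6  7  6  4  1
''  0  1  2  3  4  5  6  7  8  9
 2  1  1  2  3  3  4  5  6  7  8
 4  2  1  2  3  4  4  5  6  6  7
 2  3  2  2  3  3  4  5  6  7  7
 6  4  3  3  3  4  3  4  5  6  7
 2  5  4  4  4  3  4  4  5  6  7
 0  6  5  4  4  4  4  5  5  6  7
 6  7  6  5  5  5  4  5  5  6  7

4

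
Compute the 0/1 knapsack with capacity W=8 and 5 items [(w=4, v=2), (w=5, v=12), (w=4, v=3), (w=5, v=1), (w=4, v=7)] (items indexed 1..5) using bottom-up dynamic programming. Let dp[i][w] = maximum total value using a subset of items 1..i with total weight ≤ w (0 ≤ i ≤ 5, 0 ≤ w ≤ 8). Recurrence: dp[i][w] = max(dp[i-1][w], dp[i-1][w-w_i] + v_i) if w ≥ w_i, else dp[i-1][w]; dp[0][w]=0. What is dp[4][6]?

i\w   0   1   2   3   4   5   6   7   8
  0   0   0   0   0   0   0   0   0   0
  1   0   0   0   0   2   2   2   2   2
  2   0   0   0   0   2  12  12  12  12
  3   0   0   0   0   3  12  12  12  12
  4   0   0   0   0   3  12  12  12  12
  5   0   0   0   0   7  12  12  12  12

12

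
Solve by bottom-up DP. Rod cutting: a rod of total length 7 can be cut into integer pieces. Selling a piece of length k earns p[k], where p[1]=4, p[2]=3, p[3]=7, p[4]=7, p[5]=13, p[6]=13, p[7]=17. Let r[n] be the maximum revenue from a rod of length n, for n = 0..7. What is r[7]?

28

   n    0    1    2    3    4    5    6    7
r[n]    0    4    8   12   16   20   24   28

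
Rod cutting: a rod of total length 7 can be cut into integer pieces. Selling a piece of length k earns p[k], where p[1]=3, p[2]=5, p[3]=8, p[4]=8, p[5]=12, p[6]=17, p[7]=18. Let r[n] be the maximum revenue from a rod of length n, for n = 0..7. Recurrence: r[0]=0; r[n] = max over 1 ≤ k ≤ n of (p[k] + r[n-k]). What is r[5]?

   n    0    1    2    3    4    5    6    7
r[n]    0    3    6    9   12   15   18   21

15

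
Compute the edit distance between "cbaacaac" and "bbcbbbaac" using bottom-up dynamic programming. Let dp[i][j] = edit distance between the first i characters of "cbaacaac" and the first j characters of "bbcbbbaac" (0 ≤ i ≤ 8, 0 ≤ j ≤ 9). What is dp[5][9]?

4

   ''  b  b  c  b  b  b  a  a  c
''  0  1  2  3  4  5  6  7  8  9
 c  1  1  2  2  3  4  5  6  7  8
 b  2  1  1  2  2  3  4  5  6  7
 a  3  2  2  2  3  3  4  4  5  6
 a  4  3  3  3  3  4  4  4  4  5
 c  5  4  4  3  4  4  5  5  5  4
 a  6  5  5  4  4  5  5  5  5  5
 a  7  6  6  5  5  5  6  5  5  6
 c  8  7  7  6  6  6  6  6  6  5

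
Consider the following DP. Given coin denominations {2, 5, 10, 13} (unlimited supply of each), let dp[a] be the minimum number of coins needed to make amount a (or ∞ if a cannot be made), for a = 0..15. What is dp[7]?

2

 a  0  1  2  3  4  5  6  7  8  9 10 11 12 13 14 15
dp  0  -  1  -  2  1  3  2  4  3  1  4  2  1  3  2
(- denotes ∞ / unreachable)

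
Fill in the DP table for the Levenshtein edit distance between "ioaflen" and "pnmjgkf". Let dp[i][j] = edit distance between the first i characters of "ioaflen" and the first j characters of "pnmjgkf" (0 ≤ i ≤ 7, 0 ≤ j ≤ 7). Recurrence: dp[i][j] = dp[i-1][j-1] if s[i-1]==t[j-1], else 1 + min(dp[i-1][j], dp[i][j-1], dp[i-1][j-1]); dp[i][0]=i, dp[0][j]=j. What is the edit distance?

   ''  p  n  m  j  g  k  f
''  0  1  2  3  4  5  6  7
 i  1  1  2  3  4  5  6  7
 o  2  2  2  3  4  5  6  7
 a  3  3  3  3  4  5  6  7
 f  4  4  4  4  4  5  6  6
 l  5  5  5  5  5  5  6  7
 e  6  6  6  6  6  6  6  7
 n  7  7  6  7  7  7  7  7

7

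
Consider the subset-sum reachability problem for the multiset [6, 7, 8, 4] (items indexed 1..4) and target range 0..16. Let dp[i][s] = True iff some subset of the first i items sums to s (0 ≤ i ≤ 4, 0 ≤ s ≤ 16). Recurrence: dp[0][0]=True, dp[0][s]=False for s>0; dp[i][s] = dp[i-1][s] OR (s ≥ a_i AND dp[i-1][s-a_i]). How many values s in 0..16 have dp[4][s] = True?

11

i\s   0   1   2   3   4   5   6   7   8   9  10  11  12  13  14  15  16
  0   T   F   F   F   F   F   F   F   F   F   F   F   F   F   F   F   F
  1   T   F   F   F   F   F   T   F   F   F   F   F   F   F   F   F   F
  2   T   F   F   F   F   F   T   T   F   F   F   F   F   T   F   F   F
  3   T   F   F   F   F   F   T   T   T   F   F   F   F   T   T   T   F
  4   T   F   F   F   T   F   T   T   T   F   T   T   T   T   T   T   F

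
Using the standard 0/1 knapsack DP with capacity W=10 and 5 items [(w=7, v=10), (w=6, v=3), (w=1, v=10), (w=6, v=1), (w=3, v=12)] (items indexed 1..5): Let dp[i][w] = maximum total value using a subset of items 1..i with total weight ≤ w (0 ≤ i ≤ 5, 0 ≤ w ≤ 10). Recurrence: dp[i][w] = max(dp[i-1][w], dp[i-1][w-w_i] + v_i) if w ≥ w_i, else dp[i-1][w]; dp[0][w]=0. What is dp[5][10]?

25

i\w   0   1   2   3   4   5   6   7   8   9  10
  0   0   0   0   0   0   0   0   0   0   0   0
  1   0   0   0   0   0   0   0  10  10  10  10
  2   0   0   0   0   0   0   3  10  10  10  10
  3   0  10  10  10  10  10  10  13  20  20  20
  4   0  10  10  10  10  10  10  13  20  20  20
  5   0  10  10  12  22  22  22  22  22  22  25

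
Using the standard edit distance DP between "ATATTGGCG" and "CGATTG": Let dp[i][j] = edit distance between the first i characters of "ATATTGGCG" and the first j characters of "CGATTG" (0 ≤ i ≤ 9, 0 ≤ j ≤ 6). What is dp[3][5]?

3

   ''  C  G  A  T  T  G
''  0  1  2  3  4  5  6
 A  1  1  2  2  3  4  5
 T  2  2  2  3  2  3  4
 A  3  3  3  2  3  3  4
 T  4  4  4  3  2  3  4
 T  5  5  5  4  3  2  3
 G  6  6  5  5  4  3  2
 G  7  7  6  6  5  4  3
 C  8  7  7  7  6  5  4
 G  9  8  7  8  7  6  5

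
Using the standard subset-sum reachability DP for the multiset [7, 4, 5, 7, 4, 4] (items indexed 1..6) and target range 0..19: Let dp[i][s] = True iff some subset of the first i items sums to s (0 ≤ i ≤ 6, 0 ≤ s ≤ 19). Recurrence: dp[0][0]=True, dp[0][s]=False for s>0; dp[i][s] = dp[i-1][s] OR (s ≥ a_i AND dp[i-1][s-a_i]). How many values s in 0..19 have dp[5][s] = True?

i\s   0   1   2   3   4   5   6   7   8   9  10  11  12  13  14  15  16  17  18  19
  0   T   F   F   F   F   F   F   F   F   F   F   F   F   F   F   F   F   F   F   F
  1   T   F   F   F   F   F   F   T   F   F   F   F   F   F   F   F   F   F   F   F
  2   T   F   F   F   T   F   F   T   F   F   F   T   F   F   F   F   F   F   F   F
  3   T   F   F   F   T   T   F   T   F   T   F   T   T   F   F   F   T   F   F   F
  4   T   F   F   F   T   T   F   T   F   T   F   T   T   F   T   F   T   F   T   T
  5   T   F   F   F   T   T   F   T   T   T   F   T   T   T   T   T   T   F   T   T
  6   T   F   F   F   T   T   F   T   T   T   F   T   T   T   T   T   T   T   T   T

14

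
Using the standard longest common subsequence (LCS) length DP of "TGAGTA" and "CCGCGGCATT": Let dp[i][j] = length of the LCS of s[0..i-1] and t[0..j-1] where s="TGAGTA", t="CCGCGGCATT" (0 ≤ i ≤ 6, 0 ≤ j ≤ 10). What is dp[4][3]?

   ''  C  C  G  C  G  G  C  A  T  T
''  0  0  0  0  0  0  0  0  0  0  0
 T  0  0  0  0  0  0  0  0  0  1  1
 G  0  0  0  1  1  1  1  1  1  1  1
 A  0  0  0  1  1  1  1  1  2  2  2
 G  0  0  0  1  1  2  2  2  2  2  2
 T  0  0  0  1  1  2  2  2  2  3  3
 A  0  0  0  1  1  2  2  2  3  3  3

1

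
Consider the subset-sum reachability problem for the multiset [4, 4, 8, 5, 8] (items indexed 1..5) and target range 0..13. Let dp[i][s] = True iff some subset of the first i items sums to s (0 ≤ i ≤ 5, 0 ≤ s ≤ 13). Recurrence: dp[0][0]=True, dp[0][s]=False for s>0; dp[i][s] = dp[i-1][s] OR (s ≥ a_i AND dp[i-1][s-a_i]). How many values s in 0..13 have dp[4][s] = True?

7

i\s   0   1   2   3   4   5   6   7   8   9  10  11  12  13
  0   T   F   F   F   F   F   F   F   F   F   F   F   F   F
  1   T   F   F   F   T   F   F   F   F   F   F   F   F   F
  2   T   F   F   F   T   F   F   F   T   F   F   F   F   F
  3   T   F   F   F   T   F   F   F   T   F   F   F   T   F
  4   T   F   F   F   T   T   F   F   T   T   F   F   T   T
  5   T   F   F   F   T   T   F   F   T   T   F   F   T   T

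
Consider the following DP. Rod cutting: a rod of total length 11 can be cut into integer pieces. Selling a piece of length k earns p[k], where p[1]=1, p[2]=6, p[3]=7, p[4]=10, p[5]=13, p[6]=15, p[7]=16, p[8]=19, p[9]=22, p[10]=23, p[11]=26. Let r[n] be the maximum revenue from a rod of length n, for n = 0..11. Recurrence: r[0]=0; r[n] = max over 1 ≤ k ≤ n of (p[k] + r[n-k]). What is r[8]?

24

   n    0    1    2    3    4    5    6    7    8    9   10   11
r[n]    0    1    6    7   12   13   18   19   24   25   30   31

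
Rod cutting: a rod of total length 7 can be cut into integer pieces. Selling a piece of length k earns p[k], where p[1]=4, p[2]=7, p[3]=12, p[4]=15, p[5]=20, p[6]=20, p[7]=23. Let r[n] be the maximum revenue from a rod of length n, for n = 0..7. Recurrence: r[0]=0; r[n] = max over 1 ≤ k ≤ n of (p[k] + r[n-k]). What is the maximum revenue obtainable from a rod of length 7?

   n    0    1    2    3    4    5    6    7
r[n]    0    4    8   12   16   20   24   28

28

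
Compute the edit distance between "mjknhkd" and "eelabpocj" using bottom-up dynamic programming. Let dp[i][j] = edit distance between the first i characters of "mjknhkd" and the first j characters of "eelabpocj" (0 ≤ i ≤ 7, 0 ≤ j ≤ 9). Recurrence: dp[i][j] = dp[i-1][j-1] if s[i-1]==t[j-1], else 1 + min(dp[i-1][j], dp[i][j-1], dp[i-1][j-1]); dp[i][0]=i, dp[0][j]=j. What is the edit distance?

9

   ''  e  e  l  a  b  p  o  c  j
''  0  1  2  3  4  5  6  7  8  9
 m  1  1  2  3  4  5  6  7  8  9
 j  2  2  2  3  4  5  6  7  8  8
 k  3  3  3  3  4  5  6  7  8  9
 n  4  4  4  4  4  5  6  7  8  9
 h  5  5  5  5  5  5  6  7  8  9
 k  6  6  6  6  6  6  6  7  8  9
 d  7  7  7  7  7  7  7  7  8  9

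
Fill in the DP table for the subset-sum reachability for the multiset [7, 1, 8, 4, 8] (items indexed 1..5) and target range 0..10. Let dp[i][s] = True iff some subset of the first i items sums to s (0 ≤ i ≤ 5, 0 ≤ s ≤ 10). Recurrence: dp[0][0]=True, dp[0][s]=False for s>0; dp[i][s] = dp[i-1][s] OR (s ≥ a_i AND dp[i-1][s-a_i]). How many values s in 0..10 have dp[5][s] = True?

7

i\s   0   1   2   3   4   5   6   7   8   9  10
  0   T   F   F   F   F   F   F   F   F   F   F
  1   T   F   F   F   F   F   F   T   F   F   F
  2   T   T   F   F   F   F   F   T   T   F   F
  3   T   T   F   F   F   F   F   T   T   T   F
  4   T   T   F   F   T   T   F   T   T   T   F
  5   T   T   F   F   T   T   F   T   T   T   F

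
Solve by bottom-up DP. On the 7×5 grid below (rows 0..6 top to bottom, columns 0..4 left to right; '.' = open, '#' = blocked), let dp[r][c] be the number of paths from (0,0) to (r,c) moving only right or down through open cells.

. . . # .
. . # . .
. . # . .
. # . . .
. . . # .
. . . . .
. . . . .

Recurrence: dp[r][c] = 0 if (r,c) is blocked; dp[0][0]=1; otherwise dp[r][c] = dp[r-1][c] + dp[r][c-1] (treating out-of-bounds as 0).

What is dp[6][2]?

6

r\c   0   1   2   3   4
  0   1   1   1   0   0
  1   1   2   0   0   0
  2   1   3   0   0   0
  3   1   0   0   0   0
  4   1   1   1   0   0
  5   1   2   3   3   3
  6   1   3   6   9  12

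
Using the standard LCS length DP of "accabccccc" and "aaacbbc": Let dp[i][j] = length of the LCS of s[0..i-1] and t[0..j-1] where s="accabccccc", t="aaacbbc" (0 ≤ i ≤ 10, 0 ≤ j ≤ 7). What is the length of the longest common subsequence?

4

   ''  a  a  a  c  b  b  c
''  0  0  0  0  0  0  0  0
 a  0  1  1  1  1  1  1  1
 c  0  1  1  1  2  2  2  2
 c  0  1  1  1  2  2  2  3
 a  0  1  2  2  2  2  2  3
 b  0  1  2  2  2  3  3  3
 c  0  1  2  2  3  3  3  4
 c  0  1  2  2  3  3  3  4
 c  0  1  2  2  3  3  3  4
 c  0  1  2  2  3  3  3  4
 c  0  1  2  2  3  3  3  4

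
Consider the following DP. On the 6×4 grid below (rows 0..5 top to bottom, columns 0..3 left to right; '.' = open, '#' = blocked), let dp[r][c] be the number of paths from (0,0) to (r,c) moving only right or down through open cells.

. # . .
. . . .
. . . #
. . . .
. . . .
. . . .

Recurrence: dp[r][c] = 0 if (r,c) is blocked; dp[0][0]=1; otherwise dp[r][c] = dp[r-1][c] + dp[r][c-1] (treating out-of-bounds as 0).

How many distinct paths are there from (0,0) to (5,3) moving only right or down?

r\c   0   1   2   3
  0   1   0   0   0
  1   1   1   1   1
  2   1   2   3   0
  3   1   3   6   6
  4   1   4  10  16
  5   1   5  15  31

31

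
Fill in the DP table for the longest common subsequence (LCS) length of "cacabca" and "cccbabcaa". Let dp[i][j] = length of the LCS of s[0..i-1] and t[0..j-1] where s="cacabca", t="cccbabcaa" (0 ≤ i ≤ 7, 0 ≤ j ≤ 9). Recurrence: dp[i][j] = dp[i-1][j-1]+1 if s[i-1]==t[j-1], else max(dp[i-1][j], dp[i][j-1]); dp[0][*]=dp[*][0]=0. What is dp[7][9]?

   ''  c  c  c  b  a  b  c  a  a
''  0  0  0  0  0  0  0  0  0  0
 c  0  1  1  1  1  1  1  1  1  1
 a  0  1  1  1  1  2  2  2  2  2
 c  0  1  2  2  2  2  2  3  3  3
 a  0  1  2  2  2  3  3  3  4  4
 b  0  1  2  2  3  3  4  4  4  4
 c  0  1  2  3  3  3  4  5  5  5
 a  0  1  2  3  3  4  4  5  6  6

6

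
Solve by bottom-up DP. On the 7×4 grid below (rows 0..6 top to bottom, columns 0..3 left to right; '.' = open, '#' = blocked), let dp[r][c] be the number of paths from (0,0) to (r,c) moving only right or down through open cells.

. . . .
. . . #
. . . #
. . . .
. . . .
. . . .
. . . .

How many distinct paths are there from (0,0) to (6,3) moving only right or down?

r\c   0   1   2   3
  0   1   1   1   1
  1   1   2   3   0
  2   1   3   6   0
  3   1   4  10  10
  4   1   5  15  25
  5   1   6  21  46
  6   1   7  28  74

74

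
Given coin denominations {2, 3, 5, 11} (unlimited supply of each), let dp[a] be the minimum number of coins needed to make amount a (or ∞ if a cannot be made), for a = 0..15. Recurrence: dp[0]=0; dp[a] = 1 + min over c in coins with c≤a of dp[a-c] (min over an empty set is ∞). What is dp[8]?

2

 a  0  1  2  3  4  5  6  7  8  9 10 11 12 13 14 15
dp  0  -  1  1  2  1  2  2  2  3  2  1  3  2  2  3
(- denotes ∞ / unreachable)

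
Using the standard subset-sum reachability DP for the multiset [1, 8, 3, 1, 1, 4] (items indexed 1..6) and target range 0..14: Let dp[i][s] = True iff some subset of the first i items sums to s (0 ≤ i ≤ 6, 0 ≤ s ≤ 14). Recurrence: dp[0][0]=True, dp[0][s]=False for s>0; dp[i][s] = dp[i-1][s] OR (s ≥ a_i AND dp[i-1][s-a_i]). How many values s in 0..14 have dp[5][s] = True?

i\s   0   1   2   3   4   5   6   7   8   9  10  11  12  13  14
  0   T   F   F   F   F   F   F   F   F   F   F   F   F   F   F
  1   T   T   F   F   F   F   F   F   F   F   F   F   F   F   F
  2   T   T   F   F   F   F   F   F   T   T   F   F   F   F   F
  3   T   T   F   T   T   F   F   F   T   T   F   T   T   F   F
  4   T   T   T   T   T   T   F   F   T   T   T   T   T   T   F
  5   T   T   T   T   T   T   T   F   T   T   T   T   T   T   T
  6   T   T   T   T   T   T   T   T   T   T   T   T   T   T   T

14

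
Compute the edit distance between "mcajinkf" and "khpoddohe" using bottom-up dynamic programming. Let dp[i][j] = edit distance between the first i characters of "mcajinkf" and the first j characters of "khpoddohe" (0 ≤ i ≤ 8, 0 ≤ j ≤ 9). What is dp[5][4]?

5

   ''  k  h  p  o  d  d  o  h  e
''  0  1  2  3  4  5  6  7  8  9
 m  1  1  2  3  4  5  6  7  8  9
 c  2  2  2  3  4  5  6  7  8  9
 a  3  3  3  3  4  5  6  7  8  9
 j  4  4  4  4  4  5  6  7  8  9
 i  5  5  5  5  5  5  6  7  8  9
 n  6  6  6  6  6  6  6  7  8  9
 k  7  6  7  7  7  7  7  7  8  9
 f  8  7  7  8  8  8  8  8  8  9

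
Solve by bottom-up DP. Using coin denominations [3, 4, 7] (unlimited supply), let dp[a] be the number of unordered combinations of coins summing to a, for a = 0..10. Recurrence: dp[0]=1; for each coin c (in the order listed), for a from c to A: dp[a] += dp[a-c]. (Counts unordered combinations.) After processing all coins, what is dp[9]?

after  coin     0     1     2     3     4     5     6     7     8     9    10
          3     1     0     0     1     0     0     1     0     0     1     0
          4     1     0     0     1     1     0     1     1     1     1     1
          7     1     0     0     1     1     0     1     2     1     1     2

1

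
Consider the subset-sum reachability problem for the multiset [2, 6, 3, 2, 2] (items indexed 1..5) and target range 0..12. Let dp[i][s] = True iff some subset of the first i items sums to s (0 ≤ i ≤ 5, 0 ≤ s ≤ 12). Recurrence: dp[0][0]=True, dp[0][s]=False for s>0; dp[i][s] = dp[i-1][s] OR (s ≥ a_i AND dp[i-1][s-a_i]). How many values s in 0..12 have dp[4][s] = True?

11

i\s   0   1   2   3   4   5   6   7   8   9  10  11  12
  0   T   F   F   F   F   F   F   F   F   F   F   F   F
  1   T   F   T   F   F   F   F   F   F   F   F   F   F
  2   T   F   T   F   F   F   T   F   T   F   F   F   F
  3   T   F   T   T   F   T   T   F   T   T   F   T   F
  4   T   F   T   T   T   T   T   T   T   T   T   T   F
  5   T   F   T   T   T   T   T   T   T   T   T   T   T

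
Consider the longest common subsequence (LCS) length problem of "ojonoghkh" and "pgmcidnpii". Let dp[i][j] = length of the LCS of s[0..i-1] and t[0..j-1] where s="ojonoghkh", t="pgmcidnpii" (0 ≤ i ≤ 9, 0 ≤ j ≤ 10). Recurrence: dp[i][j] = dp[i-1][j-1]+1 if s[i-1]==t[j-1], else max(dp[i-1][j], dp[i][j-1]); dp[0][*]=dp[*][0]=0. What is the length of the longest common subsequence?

   ''  p  g  m  c  i  d  n  p  i  i
''  0  0  0  0  0  0  0  0  0  0  0
 o  0  0  0  0  0  0  0  0  0  0  0
 j  0  0  0  0  0  0  0  0  0  0  0
 o  0  0  0  0  0  0  0  0  0  0  0
 n  0  0  0  0  0  0  0  1  1  1  1
 o  0  0  0  0  0  0  0  1  1  1  1
 g  0  0  1  1  1  1  1  1  1  1  1
 h  0  0  1  1  1  1  1  1  1  1  1
 k  0  0  1  1  1  1  1  1  1  1  1
 h  0  0  1  1  1  1  1  1  1  1  1

1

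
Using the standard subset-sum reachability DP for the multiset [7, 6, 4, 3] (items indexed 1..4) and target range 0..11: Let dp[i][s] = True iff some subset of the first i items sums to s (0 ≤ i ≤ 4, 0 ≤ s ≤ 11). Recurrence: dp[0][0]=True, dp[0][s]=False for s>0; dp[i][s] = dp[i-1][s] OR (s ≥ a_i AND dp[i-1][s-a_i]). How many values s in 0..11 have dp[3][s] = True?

6

i\s   0   1   2   3   4   5   6   7   8   9  10  11
  0   T   F   F   F   F   F   F   F   F   F   F   F
  1   T   F   F   F   F   F   F   T   F   F   F   F
  2   T   F   F   F   F   F   T   T   F   F   F   F
  3   T   F   F   F   T   F   T   T   F   F   T   T
  4   T   F   F   T   T   F   T   T   F   T   T   T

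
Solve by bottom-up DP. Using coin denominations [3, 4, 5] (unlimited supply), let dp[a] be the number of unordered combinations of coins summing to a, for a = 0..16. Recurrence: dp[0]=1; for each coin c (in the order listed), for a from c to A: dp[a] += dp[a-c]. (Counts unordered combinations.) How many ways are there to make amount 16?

4

after  coin     0     1     2     3     4     5     6     7     8     9    10    11    12    13    14    15    16
          3     1     0     0     1     0     0     1     0     0     1     0     0     1     0     0     1     0
          4     1     0     0     1     1     0     1     1     1     1     1     1     2     1     1     2     2
          5     1     0     0     1     1     1     1     1     2     2     2     2     3     3     3     4     4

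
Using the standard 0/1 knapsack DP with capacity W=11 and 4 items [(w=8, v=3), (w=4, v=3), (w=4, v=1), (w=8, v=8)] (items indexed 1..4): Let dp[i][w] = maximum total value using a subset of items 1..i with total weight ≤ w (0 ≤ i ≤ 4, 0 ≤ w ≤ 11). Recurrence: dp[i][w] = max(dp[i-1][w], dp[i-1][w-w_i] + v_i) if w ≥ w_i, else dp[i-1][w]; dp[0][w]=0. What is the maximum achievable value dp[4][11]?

8

i\w   0   1   2   3   4   5   6   7   8   9  10  11
  0   0   0   0   0   0   0   0   0   0   0   0   0
  1   0   0   0   0   0   0   0   0   3   3   3   3
  2   0   0   0   0   3   3   3   3   3   3   3   3
  3   0   0   0   0   3   3   3   3   4   4   4   4
  4   0   0   0   0   3   3   3   3   8   8   8   8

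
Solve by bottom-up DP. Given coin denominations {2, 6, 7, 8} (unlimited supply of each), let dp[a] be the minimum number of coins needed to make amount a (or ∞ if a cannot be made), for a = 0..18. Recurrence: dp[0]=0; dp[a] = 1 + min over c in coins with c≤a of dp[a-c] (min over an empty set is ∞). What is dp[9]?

 a  0  1  2  3  4  5  6  7  8  9 10 11 12 13 14 15 16 17 18
dp  0  -  1  -  2  -  1  1  1  2  2  3  2  2  2  2  2  3  3
(- denotes ∞ / unreachable)

2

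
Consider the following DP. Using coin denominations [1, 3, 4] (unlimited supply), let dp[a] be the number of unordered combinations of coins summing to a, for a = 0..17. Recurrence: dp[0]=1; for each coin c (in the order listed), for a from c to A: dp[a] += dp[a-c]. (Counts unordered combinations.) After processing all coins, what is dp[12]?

after  coin     0     1     2     3     4     5     6     7     8     9    10    11    12    13    14    15    16    17
          1     1     1     1     1     1     1     1     1     1     1     1     1     1     1     1     1     1     1
          3     1     1     1     2     2     2     3     3     3     4     4     4     5     5     5     6     6     6
          4     1     1     1     2     3     3     4     5     6     7     8     9    11    12    13    15    17    18

11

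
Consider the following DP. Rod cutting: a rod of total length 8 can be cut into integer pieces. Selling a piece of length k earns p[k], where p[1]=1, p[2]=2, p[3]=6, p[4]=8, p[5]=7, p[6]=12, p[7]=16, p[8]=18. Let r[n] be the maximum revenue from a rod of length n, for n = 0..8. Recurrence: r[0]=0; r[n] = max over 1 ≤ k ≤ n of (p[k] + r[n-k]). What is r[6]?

12

   n    0    1    2    3    4    5    6    7    8
r[n]    0    1    2    6    8    9   12   16   18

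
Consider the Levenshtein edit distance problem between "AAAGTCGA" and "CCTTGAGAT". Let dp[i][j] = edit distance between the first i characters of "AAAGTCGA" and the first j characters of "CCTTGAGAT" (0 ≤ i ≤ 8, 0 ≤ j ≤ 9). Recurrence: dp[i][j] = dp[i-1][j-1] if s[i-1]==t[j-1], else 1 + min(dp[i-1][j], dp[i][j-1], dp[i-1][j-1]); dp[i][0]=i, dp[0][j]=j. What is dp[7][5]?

5

   ''  C  C  T  T  G  A  G  A  T
''  0  1  2  3  4  5  6  7  8  9
 A  1  1  2  3  4  5  5  6  7  8
 A  2  2  2  3  4  5  5  6  6  7
 A  3  3  3  3  4  5  5  6  6  7
 G  4  4  4  4  4  4  5  5  6  7
 T  5  5  5  4  4  5  5  6  6  6
 C  6  5  5  5  5  5  6  6  7  7
 G  7  6  6  6  6  5  6  6  7  8
 A  8  7  7  7  7  6  5  6  6  7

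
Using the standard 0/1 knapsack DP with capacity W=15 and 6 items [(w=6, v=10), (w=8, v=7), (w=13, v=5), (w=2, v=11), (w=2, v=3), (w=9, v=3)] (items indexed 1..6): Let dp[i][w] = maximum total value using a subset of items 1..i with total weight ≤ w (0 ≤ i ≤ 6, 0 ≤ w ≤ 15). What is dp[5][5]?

i\w   0   1   2   3   4   5   6   7   8   9  10  11  12  13  14  15
  0   0   0   0   0   0   0   0   0   0   0   0   0   0   0   0   0
  1   0   0   0   0   0   0  10  10  10  10  10  10  10  10  10  10
  2   0   0   0   0   0   0  10  10  10  10  10  10  10  10  17  17
  3   0   0   0   0   0   0  10  10  10  10  10  10  10  10  17  17
  4   0   0  11  11  11  11  11  11  21  21  21  21  21  21  21  21
  5   0   0  11  11  14  14  14  14  21  21  24  24  24  24  24  24
  6   0   0  11  11  14  14  14  14  21  21  24  24  24  24  24  24

14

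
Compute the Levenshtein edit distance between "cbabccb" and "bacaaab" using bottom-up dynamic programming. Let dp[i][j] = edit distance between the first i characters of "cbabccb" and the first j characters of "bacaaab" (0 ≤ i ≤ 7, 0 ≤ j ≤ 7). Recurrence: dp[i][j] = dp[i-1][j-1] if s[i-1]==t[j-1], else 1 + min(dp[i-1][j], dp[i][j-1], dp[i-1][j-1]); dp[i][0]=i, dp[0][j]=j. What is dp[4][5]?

   ''  b  a  c  a  a  a  b
''  0  1  2  3  4  5  6  7
 c  1  1  2  2  3  4  5  6
 b  2  1  2  3  3  4  5  5
 a  3  2  1  2  3  3  4  5
 b  4  3  2  2  3  4  4  4
 c  5  4  3  2  3  4  5  5
 c  6  5  4  3  3  4  5  6
 b  7  6  5  4  4  4  5  5

4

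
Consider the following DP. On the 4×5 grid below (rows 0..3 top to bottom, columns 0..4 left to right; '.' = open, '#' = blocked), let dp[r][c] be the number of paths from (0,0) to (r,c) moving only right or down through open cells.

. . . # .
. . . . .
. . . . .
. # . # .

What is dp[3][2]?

6

r\c   0   1   2   3   4
  0   1   1   1   0   0
  1   1   2   3   3   3
  2   1   3   6   9  12
  3   1   0   6   0  12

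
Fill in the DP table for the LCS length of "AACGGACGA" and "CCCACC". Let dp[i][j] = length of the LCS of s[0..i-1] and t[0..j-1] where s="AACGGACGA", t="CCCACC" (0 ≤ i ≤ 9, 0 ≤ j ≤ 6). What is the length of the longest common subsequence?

   ''  C  C  C  A  C  C
''  0  0  0  0  0  0  0
 A  0  0  0  0  1  1  1
 A  0  0  0  0  1  1  1
 C  0  1  1  1  1  2  2
 G  0  1  1  1  1  2  2
 G  0  1  1  1  1  2  2
 A  0  1  1  1  2  2  2
 C  0  1  2  2  2  3  3
 G  0  1  2  2  2  3  3
 A  0  1  2  2  3  3  3

3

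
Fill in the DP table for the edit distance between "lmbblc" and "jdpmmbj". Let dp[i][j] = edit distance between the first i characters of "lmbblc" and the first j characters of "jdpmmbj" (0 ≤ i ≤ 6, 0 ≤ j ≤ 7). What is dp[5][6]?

5

   ''  j  d  p  m  m  b  j
''  0  1  2  3  4  5  6  7
 l  1  1  2  3  4  5  6  7
 m  2  2  2  3  3  4  5  6
 b  3  3  3  3  4  4  4  5
 b  4  4  4  4  4  5  4  5
 l  5  5  5  5  5  5  5  5
 c  6  6  6  6  6  6  6  6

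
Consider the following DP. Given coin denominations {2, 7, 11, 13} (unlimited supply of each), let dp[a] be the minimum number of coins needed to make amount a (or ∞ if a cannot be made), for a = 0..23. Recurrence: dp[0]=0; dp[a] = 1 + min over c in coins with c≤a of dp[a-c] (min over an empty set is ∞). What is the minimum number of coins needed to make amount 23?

4

 a  0  1  2  3  4  5  6  7  8  9 10 11 12 13 14 15 16 17 18 19 20 21 22 23
dp  0  -  1  -  2  -  3  1  4  2  5  1  6  1  2  2  3  3  2  4  2  3  2  4
(- denotes ∞ / unreachable)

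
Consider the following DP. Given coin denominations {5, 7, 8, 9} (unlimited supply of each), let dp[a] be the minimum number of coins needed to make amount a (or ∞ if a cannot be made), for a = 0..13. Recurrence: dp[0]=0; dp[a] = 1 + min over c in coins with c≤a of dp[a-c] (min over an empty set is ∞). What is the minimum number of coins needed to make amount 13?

 a  0  1  2  3  4  5  6  7  8  9 10 11 12 13
dp  0  -  -  -  -  1  -  1  1  1  2  -  2  2
(- denotes ∞ / unreachable)

2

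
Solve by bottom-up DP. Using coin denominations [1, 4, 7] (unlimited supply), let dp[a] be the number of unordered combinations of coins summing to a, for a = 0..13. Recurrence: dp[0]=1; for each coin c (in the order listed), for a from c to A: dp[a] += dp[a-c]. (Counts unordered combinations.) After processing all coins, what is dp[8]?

4

after  coin     0     1     2     3     4     5     6     7     8     9    10    11    12    13
          1     1     1     1     1     1     1     1     1     1     1     1     1     1     1
          4     1     1     1     1     2     2     2     2     3     3     3     3     4     4
          7     1     1     1     1     2     2     2     3     4     4     4     5     6     6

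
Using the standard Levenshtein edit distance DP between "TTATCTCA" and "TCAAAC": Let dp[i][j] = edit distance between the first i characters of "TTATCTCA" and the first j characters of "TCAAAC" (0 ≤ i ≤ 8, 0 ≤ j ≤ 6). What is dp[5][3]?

   ''  T  C  A  A  A  C
''  0  1  2  3  4  5  6
 T  1  0  1  2  3  4  5
 T  2  1  1  2  3  4  5
 A  3  2  2  1  2  3  4
 T  4  3  3  2  2  3  4
 C  5  4  3  3  3  3  3
 T  6  5  4  4  4  4  4
 C  7  6  5  5  5  5  4
 A  8  7  6  5  5  5  5

3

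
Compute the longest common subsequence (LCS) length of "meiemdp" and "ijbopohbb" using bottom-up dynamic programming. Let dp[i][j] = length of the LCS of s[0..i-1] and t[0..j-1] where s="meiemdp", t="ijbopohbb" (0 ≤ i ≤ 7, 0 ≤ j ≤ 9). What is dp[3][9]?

   ''  i  j  b  o  p  o  h  b  b
''  0  0  0  0  0  0  0  0  0  0
 m  0  0  0  0  0  0  0  0  0  0
 e  0  0  0  0  0  0  0  0  0  0
 i  0  1  1  1  1  1  1  1  1  1
 e  0  1  1  1  1  1  1  1  1  1
 m  0  1  1  1  1  1  1  1  1  1
 d  0  1  1  1  1  1  1  1  1  1
 p  0  1  1  1  1  2  2  2  2  2

1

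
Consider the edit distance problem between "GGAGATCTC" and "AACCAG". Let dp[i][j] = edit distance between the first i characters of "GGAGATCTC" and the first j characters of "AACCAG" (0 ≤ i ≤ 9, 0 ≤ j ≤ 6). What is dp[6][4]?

   ''  A  A  C  C  A  G
''  0  1  2  3  4  5  6
 G  1  1  2  3  4  5  5
 G  2  2  2  3  4  5  5
 A  3  2  2  3  4  4  5
 G  4  3  3  3  4  5  4
 A  5  4  3  4  4  4  5
 T  6  5  4  4  5  5  5
 C  7  6  5  4  4  5  6
 T  8  7  6  5  5  5  6
 C  9  8  7  6  5  6  6

5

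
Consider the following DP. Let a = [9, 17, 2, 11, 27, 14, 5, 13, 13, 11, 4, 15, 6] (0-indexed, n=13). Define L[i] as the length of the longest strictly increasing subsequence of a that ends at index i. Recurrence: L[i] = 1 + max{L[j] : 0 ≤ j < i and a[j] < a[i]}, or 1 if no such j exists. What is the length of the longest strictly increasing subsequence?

   i    0    1    2    3    4    5    6    7    8    9   10   11   12
a[i]    9   17    2   11   27   14    5   13   13   11    4   15    6
L[i]    1    2    1    2    3    3    2    3    3    3    2    4    3

4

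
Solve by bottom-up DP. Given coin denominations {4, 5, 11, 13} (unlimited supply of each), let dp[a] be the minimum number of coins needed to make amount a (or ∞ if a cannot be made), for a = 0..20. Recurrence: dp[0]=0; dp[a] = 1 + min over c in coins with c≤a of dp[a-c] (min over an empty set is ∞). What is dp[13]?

 a  0  1  2  3  4  5  6  7  8  9 10 11 12 13 14 15 16 17 18 19 20
dp  0  -  -  -  1  1  -  -  2  2  2  1  3  1  3  2  2  2  2  3  3
(- denotes ∞ / unreachable)

1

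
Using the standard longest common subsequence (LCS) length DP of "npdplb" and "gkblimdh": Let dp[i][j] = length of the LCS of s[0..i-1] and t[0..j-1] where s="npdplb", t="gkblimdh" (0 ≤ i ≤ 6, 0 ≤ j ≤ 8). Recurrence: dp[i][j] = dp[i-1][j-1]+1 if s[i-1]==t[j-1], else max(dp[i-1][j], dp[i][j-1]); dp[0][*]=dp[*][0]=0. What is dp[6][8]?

   ''  g  k  b  l  i  m  d  h
''  0  0  0  0  0  0  0  0  0
 n  0  0  0  0  0  0  0  0  0
 p  0  0  0  0  0  0  0  0  0
 d  0  0  0  0  0  0  0  1  1
 p  0  0  0  0  0  0  0  1  1
 l  0  0  0  0  1  1  1  1  1
 b  0  0  0  1  1  1  1  1  1

1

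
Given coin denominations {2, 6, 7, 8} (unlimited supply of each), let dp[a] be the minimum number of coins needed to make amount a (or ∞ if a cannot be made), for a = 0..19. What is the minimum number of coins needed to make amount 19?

 a  0  1  2  3  4  5  6  7  8  9 10 11 12 13 14 15 16 17 18 19
dp  0  -  1  -  2  -  1  1  1  2  2  3  2  2  2  2  2  3  3  3
(- denotes ∞ / unreachable)

3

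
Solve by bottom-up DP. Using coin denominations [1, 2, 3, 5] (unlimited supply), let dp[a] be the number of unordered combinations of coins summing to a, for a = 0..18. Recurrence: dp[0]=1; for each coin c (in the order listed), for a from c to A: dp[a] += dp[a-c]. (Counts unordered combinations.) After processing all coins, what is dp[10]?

after  coin     0     1     2     3     4     5     6     7     8     9    10    11    12    13    14    15    16    17    18
          1     1     1     1     1     1     1     1     1     1     1     1     1     1     1     1     1     1     1     1
          2     1     1     2     2     3     3     4     4     5     5     6     6     7     7     8     8     9     9    10
          3     1     1     2     3     4     5     7     8    10    12    14    16    19    21    24    27    30    33    37
          5     1     1     2     3     4     6     8    10    13    16    20    24    29    34    40    47    54    62    71

20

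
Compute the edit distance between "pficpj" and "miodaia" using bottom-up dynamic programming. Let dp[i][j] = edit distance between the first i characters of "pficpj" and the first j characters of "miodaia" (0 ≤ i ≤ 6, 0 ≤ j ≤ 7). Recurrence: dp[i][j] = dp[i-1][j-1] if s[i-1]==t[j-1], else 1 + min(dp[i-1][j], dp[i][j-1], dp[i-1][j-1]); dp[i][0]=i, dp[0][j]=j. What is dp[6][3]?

   ''  m  i  o  d  a  i  a
''  0  1  2  3  4  5  6  7
 p  1  1  2  3  4  5  6  7
 f  2  2  2  3  4  5  6  7
 i  3  3  2  3  4  5  5  6
 c  4  4  3  3  4  5  6  6
 p  5  5  4  4  4  5  6  7
 j  6  6  5  5  5  5  6  7

5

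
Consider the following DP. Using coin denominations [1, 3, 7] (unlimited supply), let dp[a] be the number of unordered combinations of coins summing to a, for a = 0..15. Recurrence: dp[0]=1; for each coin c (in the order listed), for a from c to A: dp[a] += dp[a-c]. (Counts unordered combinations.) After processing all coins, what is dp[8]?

4

after  coin     0     1     2     3     4     5     6     7     8     9    10    11    12    13    14    15
          1     1     1     1     1     1     1     1     1     1     1     1     1     1     1     1     1
          3     1     1     1     2     2     2     3     3     3     4     4     4     5     5     5     6
          7     1     1     1     2     2     2     3     4     4     5     6     6     7     8     9    10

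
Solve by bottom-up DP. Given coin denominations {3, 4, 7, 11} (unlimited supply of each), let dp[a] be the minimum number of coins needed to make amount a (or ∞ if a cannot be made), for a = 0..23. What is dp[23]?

4

 a  0  1  2  3  4  5  6  7  8  9 10 11 12 13 14 15 16 17 18 19 20 21 22 23
dp  0  -  -  1  1  -  2  1  2  3  2  1  3  3  2  2  4  3  2  3  4  3  2  4
(- denotes ∞ / unreachable)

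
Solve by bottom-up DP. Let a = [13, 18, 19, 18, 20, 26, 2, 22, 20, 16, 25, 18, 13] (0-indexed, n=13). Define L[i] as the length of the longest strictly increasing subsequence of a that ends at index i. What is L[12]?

   i    0    1    2    3    4    5    6    7    8    9   10   11   12
a[i]   13   18   19   18   20   26    2   22   20   16   25   18   13
L[i]    1    2    3    2    4    5    1    5    4    2    6    3    2

2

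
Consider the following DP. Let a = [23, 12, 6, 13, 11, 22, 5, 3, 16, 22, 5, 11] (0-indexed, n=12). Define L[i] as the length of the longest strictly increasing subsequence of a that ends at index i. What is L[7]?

   i    0    1    2    3    4    5    6    7    8    9   10   11
a[i]   23   12    6   13   11   22    5    3   16   22    5   11
L[i]    1    1    1    2    2    3    1    1    3    4    2    3

1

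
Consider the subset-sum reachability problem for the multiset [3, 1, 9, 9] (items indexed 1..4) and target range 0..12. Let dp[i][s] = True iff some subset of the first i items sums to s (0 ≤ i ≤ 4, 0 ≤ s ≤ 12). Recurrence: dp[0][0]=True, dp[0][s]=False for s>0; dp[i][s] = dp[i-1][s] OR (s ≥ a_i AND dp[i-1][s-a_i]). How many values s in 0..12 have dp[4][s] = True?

i\s   0   1   2   3   4   5   6   7   8   9  10  11  12
  0   T   F   F   F   F   F   F   F   F   F   F   F   F
  1   T   F   F   T   F   F   F   F   F   F   F   F   F
  2   T   T   F   T   T   F   F   F   F   F   F   F   F
  3   T   T   F   T   T   F   F   F   F   T   T   F   T
  4   T   T   F   T   T   F   F   F   F   T   T   F   T

7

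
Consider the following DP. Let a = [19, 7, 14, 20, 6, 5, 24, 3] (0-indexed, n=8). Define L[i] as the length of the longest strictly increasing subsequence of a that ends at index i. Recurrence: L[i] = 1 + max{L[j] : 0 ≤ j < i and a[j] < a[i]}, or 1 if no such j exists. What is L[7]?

   i    0    1    2    3    4    5    6    7
a[i]   19    7   14   20    6    5   24    3
L[i]    1    1    2    3    1    1    4    1

1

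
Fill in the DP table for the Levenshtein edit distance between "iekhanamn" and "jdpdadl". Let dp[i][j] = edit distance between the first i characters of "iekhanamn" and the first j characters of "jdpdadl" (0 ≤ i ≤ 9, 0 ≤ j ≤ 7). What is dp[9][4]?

   ''  j  d  p  d  a  d  l
''  0  1  2  3  4  5  6  7
 i  1  1  2  3  4  5  6  7
 e  2  2  2  3  4  5  6  7
 k  3  3  3  3  4  5  6  7
 h  4  4  4  4  4  5  6  7
 a  5  5  5  5  5  4  5  6
 n  6  6  6  6  6  5  5  6
 a  7  7  7  7  7  6  6  6
 m  8  8  8  8  8  7  7  7
 n  9  9  9  9  9  8  8  8

9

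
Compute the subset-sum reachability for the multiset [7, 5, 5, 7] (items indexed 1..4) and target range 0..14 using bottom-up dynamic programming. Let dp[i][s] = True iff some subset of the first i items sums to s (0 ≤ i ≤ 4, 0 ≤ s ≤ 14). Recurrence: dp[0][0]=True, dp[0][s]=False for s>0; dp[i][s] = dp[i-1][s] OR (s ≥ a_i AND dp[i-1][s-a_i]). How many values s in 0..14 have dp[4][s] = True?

i\s   0   1   2   3   4   5   6   7   8   9  10  11  12  13  14
  0   T   F   F   F   F   F   F   F   F   F   F   F   F   F   F
  1   T   F   F   F   F   F   F   T   F   F   F   F   F   F   F
  2   T   F   F   F   F   T   F   T   F   F   F   F   T   F   F
  3   T   F   F   F   F   T   F   T   F   F   T   F   T   F   F
  4   T   F   F   F   F   T   F   T   F   F   T   F   T   F   T

6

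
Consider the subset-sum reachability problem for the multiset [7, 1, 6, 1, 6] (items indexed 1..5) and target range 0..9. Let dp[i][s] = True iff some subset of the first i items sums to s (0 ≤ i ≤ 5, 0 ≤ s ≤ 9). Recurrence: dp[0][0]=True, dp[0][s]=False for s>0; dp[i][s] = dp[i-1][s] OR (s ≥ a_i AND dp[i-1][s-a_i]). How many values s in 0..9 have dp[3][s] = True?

5

i\s   0   1   2   3   4   5   6   7   8   9
  0   T   F   F   F   F   F   F   F   F   F
  1   T   F   F   F   F   F   F   T   F   F
  2   T   T   F   F   F   F   F   T   T   F
  3   T   T   F   F   F   F   T   T   T   F
  4   T   T   T   F   F   F   T   T   T   T
  5   T   T   T   F   F   F   T   T   T   T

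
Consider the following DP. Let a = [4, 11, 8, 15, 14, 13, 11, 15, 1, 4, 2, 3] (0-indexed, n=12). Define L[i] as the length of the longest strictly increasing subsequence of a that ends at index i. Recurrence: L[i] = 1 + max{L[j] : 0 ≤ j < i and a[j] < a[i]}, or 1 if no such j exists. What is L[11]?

   i    0    1    2    3    4    5    6    7    8    9   10   11
a[i]    4   11    8   15   14   13   11   15    1    4    2    3
L[i]    1    2    2    3    3    3    3    4    1    2    2    3

3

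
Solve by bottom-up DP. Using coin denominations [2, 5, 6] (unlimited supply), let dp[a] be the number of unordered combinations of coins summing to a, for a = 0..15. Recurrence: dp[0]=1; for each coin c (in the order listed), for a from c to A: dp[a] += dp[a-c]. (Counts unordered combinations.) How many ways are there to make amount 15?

3

after  coin     0     1     2     3     4     5     6     7     8     9    10    11    12    13    14    15
          2     1     0     1     0     1     0     1     0     1     0     1     0     1     0     1     0
          5     1     0     1     0     1     1     1     1     1     1     2     1     2     1     2     2
          6     1     0     1     0     1     1     2     1     2     1     3     2     4     2     4     3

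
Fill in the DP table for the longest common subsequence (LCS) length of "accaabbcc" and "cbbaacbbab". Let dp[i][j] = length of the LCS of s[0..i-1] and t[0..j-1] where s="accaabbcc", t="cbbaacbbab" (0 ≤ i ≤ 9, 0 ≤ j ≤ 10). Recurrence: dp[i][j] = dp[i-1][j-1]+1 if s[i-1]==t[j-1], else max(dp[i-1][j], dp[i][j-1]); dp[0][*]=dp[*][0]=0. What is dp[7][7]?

4

   ''  c  b  b  a  a  c  b  b  a  b
''  0  0  0  0  0  0  0  0  0  0  0
 a  0  0  0  0  1  1  1  1  1  1  1
 c  0  1  1  1  1  1  2  2  2  2  2
 c  0  1  1  1  1  1  2  2  2  2  2
 a  0  1  1  1  2  2  2  2  2  3  3
 a  0  1  1  1  2  3  3  3  3  3  3
 b  0  1  2  2  2  3  3  4  4  4  4
 b  0  1  2  3  3  3  3  4  5  5  5
 c  0  1  2  3  3  3  4  4  5  5  5
 c  0  1  2  3  3  3  4  4  5  5  5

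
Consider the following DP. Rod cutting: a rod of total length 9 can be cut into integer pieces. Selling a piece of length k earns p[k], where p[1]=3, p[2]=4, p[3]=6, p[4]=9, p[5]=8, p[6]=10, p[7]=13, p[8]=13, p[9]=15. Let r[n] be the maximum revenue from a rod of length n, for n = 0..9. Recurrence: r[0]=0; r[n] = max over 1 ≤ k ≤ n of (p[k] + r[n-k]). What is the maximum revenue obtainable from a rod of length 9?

27

   n    0    1    2    3    4    5    6    7    8    9
r[n]    0    3    6    9   12   15   18   21   24   27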